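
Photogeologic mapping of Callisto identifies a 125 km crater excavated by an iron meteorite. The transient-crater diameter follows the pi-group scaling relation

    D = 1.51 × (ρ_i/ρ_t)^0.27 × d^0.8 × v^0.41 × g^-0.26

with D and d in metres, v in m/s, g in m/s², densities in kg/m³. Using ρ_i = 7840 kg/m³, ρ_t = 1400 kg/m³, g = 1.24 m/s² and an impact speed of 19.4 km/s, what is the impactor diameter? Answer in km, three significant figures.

Rearranging for d: d = [D / (1.51 · (7840/1400)^0.27 · 19400^0.41 · 1.24^-0.26)]^(1/0.8).
D = 125000 m.
(7840/1400)^0.27 = 1.592
19400^0.41 = 57.28
1.24^-0.26 = 0.9456
Denominator = 1.51 × 1.592 × 57.28 × 0.9456 = 130.2
D / 130.2 = 125000 / 130.2 = 960.1
d = 960.1^(1/0.8) = 960.1^1.25 = 5344 m

d ≈ 5.34 km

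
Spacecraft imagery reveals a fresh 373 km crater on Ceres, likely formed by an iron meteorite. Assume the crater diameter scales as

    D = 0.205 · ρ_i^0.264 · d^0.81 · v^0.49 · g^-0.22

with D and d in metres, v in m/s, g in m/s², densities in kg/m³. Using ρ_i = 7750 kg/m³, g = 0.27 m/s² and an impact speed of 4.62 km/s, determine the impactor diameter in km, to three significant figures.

Rearranging for d: d = [D / (0.205 · 7750^0.264 · 4620^0.49 · 0.27^-0.22)]^(1/0.81).
D = 373000 m.
7750^0.264 = 10.64
4620^0.49 = 62.47
0.27^-0.22 = 1.334
Denominator = 0.205 × 10.64 × 62.47 × 1.334 = 181.8
D / 181.8 = 373000 / 181.8 = 2052
d = 2052^(1/0.81) = 2052^1.2346 = 12280 m

d ≈ 12.3 km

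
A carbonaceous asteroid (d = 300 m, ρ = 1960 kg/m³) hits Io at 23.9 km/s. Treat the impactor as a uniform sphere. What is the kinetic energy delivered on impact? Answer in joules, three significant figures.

v = 23900 m/s.
Mass m = (π/6) ρ d³ = (π/6) × 1960 × (300)³ = 2.771 × 10^10 kg
E = ½ m v² = 0.5 × 2.771 × 10^10 × (23900)² = 7.914 × 10^18 J

E ≈ 7.91 × 10^18 J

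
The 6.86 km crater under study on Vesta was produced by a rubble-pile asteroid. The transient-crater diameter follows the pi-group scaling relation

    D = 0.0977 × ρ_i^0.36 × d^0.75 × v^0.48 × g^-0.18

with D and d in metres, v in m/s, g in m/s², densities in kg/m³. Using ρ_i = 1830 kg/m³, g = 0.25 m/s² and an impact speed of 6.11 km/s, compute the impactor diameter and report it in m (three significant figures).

d ≈ 213 m

Rearranging for d: d = [D / (0.0977 · 1830^0.36 · 6110^0.48 · 0.25^-0.18)]^(1/0.75).
D = 6860 m.
1830^0.36 = 14.94
6110^0.48 = 65.66
0.25^-0.18 = 1.283
Denominator = 0.0977 × 14.94 × 65.66 × 1.283 = 123.0
D / 123.0 = 6860 / 123.0 = 55.77
d = 55.77^(1/0.75) = 55.77^1.3333 = 213.0 m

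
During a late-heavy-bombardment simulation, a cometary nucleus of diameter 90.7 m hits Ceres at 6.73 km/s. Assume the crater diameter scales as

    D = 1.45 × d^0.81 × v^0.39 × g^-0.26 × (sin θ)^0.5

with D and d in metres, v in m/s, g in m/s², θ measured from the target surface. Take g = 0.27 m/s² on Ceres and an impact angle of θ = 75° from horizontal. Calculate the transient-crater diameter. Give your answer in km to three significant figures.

D ≈ 2.40 km

In SI units: v = 6730 m/s.
d^0.81 = 90.7^0.81 = 38.52
v^0.39 = 6730^0.39 = 31.11
g^-0.26 = 0.27^-0.26 = 1.406
(sin 75°)^0.5 = 0.9659^0.5 = 0.9828
D = 1.45 × 38.52 × 31.11 × 1.406 × 0.9828 = 2401 m
   = 2.401 km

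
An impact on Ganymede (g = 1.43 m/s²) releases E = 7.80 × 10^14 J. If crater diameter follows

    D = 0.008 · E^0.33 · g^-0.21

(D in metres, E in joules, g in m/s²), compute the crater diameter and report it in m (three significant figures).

D ≈ 609 m

E^0.33 = (7.80 × 10^14)^0.33 = 8.211 × 10^4
g^-0.21 = 1.43^-0.21 = 0.9276
D = 0.008 × 8.211 × 10^4 × 0.9276 = 609.3 m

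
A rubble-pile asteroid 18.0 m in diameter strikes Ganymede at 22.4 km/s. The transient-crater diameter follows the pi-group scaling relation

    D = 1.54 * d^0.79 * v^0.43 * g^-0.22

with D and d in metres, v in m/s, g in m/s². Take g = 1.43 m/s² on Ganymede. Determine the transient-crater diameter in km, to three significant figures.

In SI units: v = 22400 m/s.
d^0.79 = 18^0.79 = 9.810
v^0.43 = 22400^0.43 = 74.23
g^-0.22 = 1.43^-0.22 = 0.9243
D = 1.54 × 9.810 × 74.23 × 0.9243 = 1037 m
   = 1.037 km

D ≈ 1.04 km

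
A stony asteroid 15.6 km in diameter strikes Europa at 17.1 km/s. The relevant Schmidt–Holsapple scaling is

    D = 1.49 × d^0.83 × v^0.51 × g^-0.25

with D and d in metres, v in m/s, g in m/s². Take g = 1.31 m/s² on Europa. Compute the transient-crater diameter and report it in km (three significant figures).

D ≈ 607 km

In SI units: d = 15600 m, v = 17100 m/s.
d^0.83 = 15600^0.83 = 3022
v^0.51 = 17100^0.51 = 144.2
g^-0.25 = 1.31^-0.25 = 0.9347
D = 1.49 × 3022 × 144.2 × 0.9347 = 6.069 × 10^5 m
   = 606.9 km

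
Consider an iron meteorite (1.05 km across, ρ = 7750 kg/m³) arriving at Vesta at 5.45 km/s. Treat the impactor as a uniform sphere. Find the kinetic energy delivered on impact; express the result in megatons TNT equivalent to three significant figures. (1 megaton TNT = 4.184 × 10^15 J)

E ≈ 16700 Mt TNT

d = 1050 m; v = 5450 m/s.
Mass m = (π/6) ρ d³ = (π/6) × 7750 × (1050)³ = 4.698 × 10^12 kg
E = ½ m v² = 0.5 × 4.698 × 10^12 × (5450)² = 6.977 × 10^19 J
   = 6.977 × 10^19 / 4.184×10^15 = 16675 Mt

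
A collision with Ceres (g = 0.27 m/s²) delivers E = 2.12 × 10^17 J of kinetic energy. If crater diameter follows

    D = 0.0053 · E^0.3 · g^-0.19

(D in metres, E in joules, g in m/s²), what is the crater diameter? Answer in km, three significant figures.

E^0.3 = (2.12 × 10^17)^0.3 = 1.577 × 10^5
g^-0.19 = 0.27^-0.19 = 1.282
D = 0.0053 × 1.577 × 10^5 × 1.282 = 1072 m
   = 1.072 km

D ≈ 1.07 km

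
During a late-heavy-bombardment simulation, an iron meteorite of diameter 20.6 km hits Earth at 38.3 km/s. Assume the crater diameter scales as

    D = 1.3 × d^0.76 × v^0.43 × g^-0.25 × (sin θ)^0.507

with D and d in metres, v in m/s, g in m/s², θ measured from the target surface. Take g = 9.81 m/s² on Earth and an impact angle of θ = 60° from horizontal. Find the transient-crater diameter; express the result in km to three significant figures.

In SI units: d = 20600 m, v = 38300 m/s.
d^0.76 = 20600^0.76 = 1899
v^0.43 = 38300^0.43 = 93.49
g^-0.25 = 9.81^-0.25 = 0.5650
(sin 60°)^0.507 = 0.8660^0.507 = 0.9297
D = 1.3 × 1899 × 93.49 × 0.5650 × 0.9297 = 1.212 × 10^5 m
   = 121.2 km

D ≈ 121 km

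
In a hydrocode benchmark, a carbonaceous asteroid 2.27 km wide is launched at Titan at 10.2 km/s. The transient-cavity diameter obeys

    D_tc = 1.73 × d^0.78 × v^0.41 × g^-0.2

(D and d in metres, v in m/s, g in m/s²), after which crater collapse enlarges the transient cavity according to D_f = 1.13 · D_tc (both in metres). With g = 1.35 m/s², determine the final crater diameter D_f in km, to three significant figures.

D_f ≈ 33.6 km

In SI: d = 2270 m, v = 10200 m/s.
d^0.78 = 2270^0.78 = 414.7
v^0.41 = 10200^0.41 = 44.01
g^-0.2 = 1.35^-0.2 = 0.9417
D_tc = 1.73 × 414.7 × 44.01 × 0.9417 = 29730 m
D_f = 1.13 × 29730 = 33595 m
     = 33.59 km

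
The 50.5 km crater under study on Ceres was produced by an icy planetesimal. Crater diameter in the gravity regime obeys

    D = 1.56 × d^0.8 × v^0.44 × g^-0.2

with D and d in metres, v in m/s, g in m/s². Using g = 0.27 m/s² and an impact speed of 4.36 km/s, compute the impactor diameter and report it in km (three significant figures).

d ≈ 3.12 km

Rearranging for d: d = [D / (1.56 · 4360^0.44 · 0.27^-0.2)]^(1/0.8).
D = 50500 m.
4360^0.44 = 39.94
0.27^-0.2 = 1.299
Denominator = 1.56 × 39.94 × 1.299 = 80.94
D / 80.94 = 50500 / 80.94 = 623.9
d = 623.9^(1/0.8) = 623.9^1.25 = 3118 m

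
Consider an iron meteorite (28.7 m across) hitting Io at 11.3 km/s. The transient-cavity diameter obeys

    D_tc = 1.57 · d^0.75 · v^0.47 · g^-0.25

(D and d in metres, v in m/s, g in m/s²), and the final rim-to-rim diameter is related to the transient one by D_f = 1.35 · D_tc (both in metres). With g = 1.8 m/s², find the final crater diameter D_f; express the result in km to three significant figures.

D_f ≈ 1.82 km

v = 11300 m/s.
d^0.75 = 28.7^0.75 = 12.40
v^0.47 = 11300^0.47 = 80.34
g^-0.25 = 1.8^-0.25 = 0.8633
D_tc = 1.57 × 12.40 × 80.34 × 0.8633 = 1350 m
D_f = 1.35 × 1350 = 1823 m
     = 1.823 km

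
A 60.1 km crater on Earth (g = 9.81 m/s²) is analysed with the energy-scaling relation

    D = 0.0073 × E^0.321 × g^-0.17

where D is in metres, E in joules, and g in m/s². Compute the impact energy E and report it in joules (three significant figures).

E ≈ 1.17 × 10^22 J

Rearranging: E = [D / (0.0073 · g^-0.17)]^(1/0.321).
D = 60100 m.
g^-0.17 = 9.81^-0.17 = 0.6783
D / (0.0073 × 0.6783) = 60100 / (4.952 × 10^-3) = 1.214 × 10^7
E = (1.214 × 10^7)^3.1153 = 1.173 × 10^22 J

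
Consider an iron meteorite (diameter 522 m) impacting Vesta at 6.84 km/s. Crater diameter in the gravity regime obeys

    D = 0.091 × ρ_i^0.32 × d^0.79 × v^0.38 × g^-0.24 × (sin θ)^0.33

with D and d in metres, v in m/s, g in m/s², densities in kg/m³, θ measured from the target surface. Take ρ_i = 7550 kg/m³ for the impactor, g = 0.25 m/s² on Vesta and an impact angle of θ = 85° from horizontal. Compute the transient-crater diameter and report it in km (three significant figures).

D ≈ 8.88 km

In SI units: v = 6840 m/s.
ρ_i^0.32 = 7550^0.32 = 17.42
d^0.79 = 522^0.79 = 140.3
v^0.38 = 6840^0.38 = 28.66
g^-0.24 = 0.25^-0.24 = 1.395
(sin 85°)^0.33 = 0.9962^0.33 = 0.9987
D = 0.091 × 17.42 × 140.3 × 28.66 × 1.395 × 0.9987 = 8880 m
   = 8.880 km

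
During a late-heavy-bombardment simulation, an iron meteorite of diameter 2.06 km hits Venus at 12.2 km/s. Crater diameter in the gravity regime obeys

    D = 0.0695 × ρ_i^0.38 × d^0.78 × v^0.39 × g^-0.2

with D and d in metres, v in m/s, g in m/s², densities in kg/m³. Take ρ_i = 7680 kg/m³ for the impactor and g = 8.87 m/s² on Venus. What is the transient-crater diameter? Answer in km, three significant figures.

In SI units: d = 2060 m, v = 12200 m/s.
ρ_i^0.38 = 7680^0.38 = 29.95
d^0.78 = 2060^0.78 = 384.4
v^0.39 = 12200^0.39 = 39.24
g^-0.2 = 8.87^-0.2 = 0.6463
D = 0.0695 × 29.95 × 384.4 × 39.24 × 0.6463 = 20292 m
   = 20.29 km

D ≈ 20.3 km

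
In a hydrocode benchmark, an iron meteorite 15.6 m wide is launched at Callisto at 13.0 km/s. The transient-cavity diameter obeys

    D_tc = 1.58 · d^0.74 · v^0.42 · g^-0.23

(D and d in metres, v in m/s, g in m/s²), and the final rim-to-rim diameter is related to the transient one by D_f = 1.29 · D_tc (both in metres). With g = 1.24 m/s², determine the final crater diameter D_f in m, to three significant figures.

D_f ≈ 792 m

v = 13000 m/s.
d^0.74 = 15.6^0.74 = 7.637
v^0.42 = 13000^0.42 = 53.44
g^-0.23 = 1.24^-0.23 = 0.9517
D_tc = 1.58 × 7.637 × 53.44 × 0.9517 = 613.7 m
D_f = 1.29 × 613.7 = 791.7 m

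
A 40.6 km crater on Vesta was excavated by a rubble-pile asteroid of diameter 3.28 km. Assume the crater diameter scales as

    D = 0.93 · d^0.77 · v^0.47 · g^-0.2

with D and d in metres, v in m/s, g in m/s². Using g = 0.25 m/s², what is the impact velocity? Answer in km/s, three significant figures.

Rearranging for v: v = [D / (0.93 · 3280^0.77 · 0.25^-0.2)]^(1/0.47).
D = 40600 m.
3280^0.77 = 509.6
0.25^-0.2 = 1.320
Denominator = 0.93 × 509.6 × 1.320 = 625.6
D / 625.6 = 40600 / 625.6 = 64.90
v = 64.90^(1/0.47) = 64.90^2.1277 = 7177 m/s

v ≈ 7.18 km/s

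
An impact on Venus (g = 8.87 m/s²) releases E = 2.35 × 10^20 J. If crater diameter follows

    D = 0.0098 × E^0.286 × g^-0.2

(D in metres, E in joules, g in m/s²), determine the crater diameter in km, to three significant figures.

D ≈ 4.24 km

E^0.286 = (2.35 × 10^20)^0.286 = 6.701 × 10^5
g^-0.2 = 8.87^-0.2 = 0.6463
D = 0.0098 × 6.701 × 10^5 × 0.6463 = 4244 m
   = 4.244 km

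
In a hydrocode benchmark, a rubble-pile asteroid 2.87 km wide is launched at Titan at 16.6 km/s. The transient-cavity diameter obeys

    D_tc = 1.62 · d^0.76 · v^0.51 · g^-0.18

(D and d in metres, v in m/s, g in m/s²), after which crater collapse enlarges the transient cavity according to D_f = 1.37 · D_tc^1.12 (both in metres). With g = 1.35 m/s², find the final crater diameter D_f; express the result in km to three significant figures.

D_f ≈ 500 km

In SI: d = 2870 m, v = 16600 m/s.
d^0.76 = 2870^0.76 = 424.6
v^0.51 = 16600^0.51 = 142.0
g^-0.18 = 1.35^-0.18 = 0.9474
D_tc = 1.62 × 424.6 × 142.0 × 0.9474 = 92540 m
D_f = 1.37 × (92540)^1.12 = 5.000 × 10^5 m
     = 500.0 km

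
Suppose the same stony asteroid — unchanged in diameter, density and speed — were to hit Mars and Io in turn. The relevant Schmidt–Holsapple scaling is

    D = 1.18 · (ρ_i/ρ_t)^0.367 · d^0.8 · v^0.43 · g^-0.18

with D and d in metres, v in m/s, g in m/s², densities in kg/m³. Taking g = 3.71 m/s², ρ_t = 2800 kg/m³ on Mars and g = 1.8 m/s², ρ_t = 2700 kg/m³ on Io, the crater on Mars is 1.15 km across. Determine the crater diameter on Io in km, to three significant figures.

D ≈ 1.33 km

The impactor-only factors (d, v, ρ_i) cancel in the ratio, leaving D_Io/D_Mars = (g_Io/g_Mars)^-0.18 · (ρ_t,Mars/ρ_t,Io)^0.367.
(1.8/3.71)^-0.18 = 0.4852^-0.18 = 1.139
(2800/2700)^0.367 = 1.037^0.367 = 1.013
Ratio = 1.139 × 1.013 = 1.154
D_Io = 1.154 × 1.15 km = 1.33 km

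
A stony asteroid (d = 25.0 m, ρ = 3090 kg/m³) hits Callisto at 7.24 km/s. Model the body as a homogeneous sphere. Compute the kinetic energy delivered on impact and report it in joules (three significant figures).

v = 7240 m/s.
Mass m = (π/6) ρ d³ = (π/6) × 3090 × (25)³ = 2.528 × 10^7 kg
E = ½ m v² = 0.5 × 2.528 × 10^7 × (7240)² = 6.626 × 10^14 J

E ≈ 6.63 × 10^14 J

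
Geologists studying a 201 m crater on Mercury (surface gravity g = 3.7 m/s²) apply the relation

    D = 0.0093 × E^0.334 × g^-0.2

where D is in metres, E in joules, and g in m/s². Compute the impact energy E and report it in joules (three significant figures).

Rearranging: E = [D / (0.0093 · g^-0.2)]^(1/0.334).
g^-0.2 = 3.7^-0.2 = 0.7698
D / (0.0093 × 0.7698) = 201 / (7.159 × 10^-3) = 2.808 × 10^4
E = (2.808 × 10^4)^2.994 = 2.082 × 10^13 J

E ≈ 2.08 × 10^13 J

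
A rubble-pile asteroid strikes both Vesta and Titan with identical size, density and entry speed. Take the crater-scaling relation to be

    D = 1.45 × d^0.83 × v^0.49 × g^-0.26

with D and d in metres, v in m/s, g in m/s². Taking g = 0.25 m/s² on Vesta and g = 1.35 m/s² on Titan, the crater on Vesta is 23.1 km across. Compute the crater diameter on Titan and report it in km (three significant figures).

D ≈ 14.9 km

All impactor-dependent factors cancel in the ratio, leaving D_Titan/D_Vesta = (g_Titan/g_Vesta)^-0.26.
(1.35/0.25)^-0.26 = 5.400^-0.26 = 0.6450
D_Titan = 0.6450 × 23.1 km = 14.9 km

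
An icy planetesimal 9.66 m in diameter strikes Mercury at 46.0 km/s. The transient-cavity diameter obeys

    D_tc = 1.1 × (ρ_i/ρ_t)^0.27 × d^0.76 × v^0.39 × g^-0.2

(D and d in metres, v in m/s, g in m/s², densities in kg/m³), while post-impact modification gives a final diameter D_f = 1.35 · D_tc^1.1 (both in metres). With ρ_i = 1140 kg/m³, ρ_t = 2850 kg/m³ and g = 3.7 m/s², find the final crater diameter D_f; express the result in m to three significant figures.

v = 46000 m/s.
(ρ_i/ρ_t)^0.27 = (1140/2850)^0.27 = 0.7808
d^0.76 = 9.66^0.76 = 5.605
v^0.39 = 46000^0.39 = 65.84
g^-0.2 = 3.7^-0.2 = 0.7698
D_tc = 1.1 × 0.7808 × 5.605 × 65.84 × 0.7698 = 244.0 m
D_f = 1.35 × (244.0)^1.1 = 570.8 m

D_f ≈ 571 m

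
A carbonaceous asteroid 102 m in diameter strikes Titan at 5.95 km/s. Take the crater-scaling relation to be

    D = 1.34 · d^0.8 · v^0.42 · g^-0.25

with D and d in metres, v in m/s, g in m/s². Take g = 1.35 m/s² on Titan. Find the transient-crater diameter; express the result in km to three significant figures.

D ≈ 1.94 km

In SI units: v = 5950 m/s.
d^0.8 = 102^0.8 = 40.45
v^0.42 = 5950^0.42 = 38.49
g^-0.25 = 1.35^-0.25 = 0.9277
D = 1.34 × 40.45 × 38.49 × 0.9277 = 1935 m
   = 1.935 km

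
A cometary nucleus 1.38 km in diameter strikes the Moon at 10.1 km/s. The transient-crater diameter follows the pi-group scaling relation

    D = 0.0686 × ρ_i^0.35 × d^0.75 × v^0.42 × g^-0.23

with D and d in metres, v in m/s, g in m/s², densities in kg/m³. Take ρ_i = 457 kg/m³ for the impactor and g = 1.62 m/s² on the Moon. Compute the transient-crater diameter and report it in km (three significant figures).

D ≈ 5.70 km

In SI units: d = 1380 m, v = 10100 m/s.
ρ_i^0.35 = 457^0.35 = 8.530
d^0.75 = 1380^0.75 = 226.4
v^0.42 = 10100^0.42 = 48.06
g^-0.23 = 1.62^-0.23 = 0.8950
D = 0.0686 × 8.530 × 226.4 × 48.06 × 0.8950 = 5698 m
   = 5.698 km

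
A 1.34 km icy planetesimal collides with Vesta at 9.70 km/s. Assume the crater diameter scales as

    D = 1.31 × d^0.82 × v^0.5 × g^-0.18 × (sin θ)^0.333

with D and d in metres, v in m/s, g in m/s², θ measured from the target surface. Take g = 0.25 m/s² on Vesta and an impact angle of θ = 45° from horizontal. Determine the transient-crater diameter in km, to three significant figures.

In SI units: d = 1340 m, v = 9700 m/s.
d^0.82 = 1340^0.82 = 366.6
v^0.5 = 9700^0.5 = 98.49
g^-0.18 = 0.25^-0.18 = 1.283
(sin 45°)^0.333 = 0.7071^0.333 = 0.8910
D = 1.31 × 366.6 × 98.49 × 1.283 × 0.8910 = 54070 m
   = 54.07 km

D ≈ 54.1 km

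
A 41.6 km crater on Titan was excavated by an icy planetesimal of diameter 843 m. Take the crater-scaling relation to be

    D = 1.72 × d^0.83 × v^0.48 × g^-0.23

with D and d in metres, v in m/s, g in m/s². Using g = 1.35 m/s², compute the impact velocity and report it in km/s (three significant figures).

v ≈ 13.7 km/s

Rearranging for v: v = [D / (1.72 · 843^0.83 · 1.35^-0.23)]^(1/0.48).
D = 41600 m.
843^0.83 = 268.2
1.35^-0.23 = 0.9333
Denominator = 1.72 × 268.2 × 0.9333 = 430.5
D / 430.5 = 41600 / 430.5 = 96.63
v = 96.63^(1/0.48) = 96.63^2.0833 = 13664 m/s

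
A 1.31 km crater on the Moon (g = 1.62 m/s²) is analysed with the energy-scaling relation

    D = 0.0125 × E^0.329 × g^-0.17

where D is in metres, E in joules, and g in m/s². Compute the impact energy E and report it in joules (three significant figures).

E ≈ 2.33 × 10^15 J

Rearranging: E = [D / (0.0125 · g^-0.17)]^(1/0.329).
D = 1310 m.
g^-0.17 = 1.62^-0.17 = 0.9213
D / (0.0125 × 0.9213) = 1310 / (0.01152) = 1.137 × 10^5
E = (1.137 × 10^5)^3.0395 = 2.328 × 10^15 J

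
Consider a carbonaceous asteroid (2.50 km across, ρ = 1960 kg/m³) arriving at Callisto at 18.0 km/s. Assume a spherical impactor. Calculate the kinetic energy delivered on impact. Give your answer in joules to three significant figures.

d = 2500 m; v = 18000 m/s.
Mass m = (π/6) ρ d³ = (π/6) × 1960 × (2500)³ = 1.604 × 10^13 kg
E = ½ m v² = 0.5 × 1.604 × 10^13 × (18000)² = 2.598 × 10^21 J

E ≈ 2.60 × 10^21 J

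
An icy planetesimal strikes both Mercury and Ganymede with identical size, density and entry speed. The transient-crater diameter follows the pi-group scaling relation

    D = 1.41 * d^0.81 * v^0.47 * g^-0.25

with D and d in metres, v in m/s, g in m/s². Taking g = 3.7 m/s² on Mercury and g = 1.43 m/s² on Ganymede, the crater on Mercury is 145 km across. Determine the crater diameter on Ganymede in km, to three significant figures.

All impactor-dependent factors cancel in the ratio, leaving D_Ganymede/D_Mercury = (g_Ganymede/g_Mercury)^-0.25.
(1.43/3.7)^-0.25 = 0.3865^-0.25 = 1.268
D_Ganymede = 1.268 × 145 km = 184 km

D ≈ 184 km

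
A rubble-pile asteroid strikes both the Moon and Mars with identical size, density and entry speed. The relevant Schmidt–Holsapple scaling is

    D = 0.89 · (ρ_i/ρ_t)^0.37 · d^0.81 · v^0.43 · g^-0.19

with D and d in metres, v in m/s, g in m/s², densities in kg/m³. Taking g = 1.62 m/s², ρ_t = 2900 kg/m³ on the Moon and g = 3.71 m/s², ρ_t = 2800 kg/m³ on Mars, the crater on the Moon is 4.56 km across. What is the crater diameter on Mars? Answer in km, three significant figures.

D ≈ 3.95 km

The impactor-only factors (d, v, ρ_i) cancel in the ratio, leaving D_Mars/D_Moon = (g_Mars/g_Moon)^-0.19 · (ρ_t,Moon/ρ_t,Mars)^0.37.
(3.71/1.62)^-0.19 = 2.290^-0.19 = 0.8543
(2900/2800)^0.37 = 1.036^0.37 = 1.013
Ratio = 0.8543 × 1.013 = 0.8654
D_Mars = 0.8654 × 4.56 km = 3.95 km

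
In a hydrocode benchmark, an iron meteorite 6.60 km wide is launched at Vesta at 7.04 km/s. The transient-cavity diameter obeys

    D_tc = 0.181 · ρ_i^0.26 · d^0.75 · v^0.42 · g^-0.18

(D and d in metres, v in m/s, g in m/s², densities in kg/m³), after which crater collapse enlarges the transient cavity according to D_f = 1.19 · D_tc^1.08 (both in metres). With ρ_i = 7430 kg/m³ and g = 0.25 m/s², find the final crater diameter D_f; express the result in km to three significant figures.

In SI: d = 6600 m, v = 7040 m/s.
ρ_i^0.26 = 7430^0.26 = 10.15
d^0.75 = 6600^0.75 = 732.2
v^0.42 = 7040^0.42 = 41.30
g^-0.18 = 0.25^-0.18 = 1.283
D_tc = 0.181 × 10.15 × 732.2 × 41.30 × 1.283 = 71280 m
D_f = 1.19 × (71280)^1.08 = 2.074 × 10^5 m
     = 207.4 km

D_f ≈ 207 km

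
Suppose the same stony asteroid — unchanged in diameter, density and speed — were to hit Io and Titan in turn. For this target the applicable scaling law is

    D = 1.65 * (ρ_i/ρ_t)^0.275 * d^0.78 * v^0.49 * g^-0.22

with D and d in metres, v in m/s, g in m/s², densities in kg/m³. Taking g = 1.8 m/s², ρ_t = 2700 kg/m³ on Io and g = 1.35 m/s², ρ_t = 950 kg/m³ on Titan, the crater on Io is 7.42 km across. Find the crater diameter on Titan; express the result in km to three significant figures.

D ≈ 10.5 km

The impactor-only factors (d, v, ρ_i) cancel in the ratio, leaving D_Titan/D_Io = (g_Titan/g_Io)^-0.22 · (ρ_t,Io/ρ_t,Titan)^0.275.
(1.35/1.8)^-0.22 = 0.7500^-0.22 = 1.065
(2700/950)^0.275 = 2.842^0.275 = 1.333
Ratio = 1.065 × 1.333 = 1.420
D_Titan = 1.420 × 7.42 km = 10.5 km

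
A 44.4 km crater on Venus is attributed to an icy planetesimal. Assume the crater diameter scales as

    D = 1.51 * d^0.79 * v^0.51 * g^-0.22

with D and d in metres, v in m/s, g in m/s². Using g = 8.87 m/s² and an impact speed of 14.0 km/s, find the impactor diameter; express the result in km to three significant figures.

d ≈ 1.75 km

Rearranging for d: d = [D / (1.51 · 14000^0.51 · 8.87^-0.22)]^(1/0.79).
D = 44400 m.
14000^0.51 = 130.2
8.87^-0.22 = 0.6187
Denominator = 1.51 × 130.2 × 0.6187 = 121.6
D / 121.6 = 44400 / 121.6 = 365.1
d = 365.1^(1/0.79) = 365.1^1.2658 = 1752 m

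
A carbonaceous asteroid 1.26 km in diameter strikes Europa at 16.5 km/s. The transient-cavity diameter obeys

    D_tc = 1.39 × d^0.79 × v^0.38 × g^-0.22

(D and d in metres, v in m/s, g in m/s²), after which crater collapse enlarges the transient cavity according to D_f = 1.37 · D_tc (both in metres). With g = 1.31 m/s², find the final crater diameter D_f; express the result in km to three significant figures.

D_f ≈ 20.2 km

In SI: d = 1260 m, v = 16500 m/s.
d^0.79 = 1260^0.79 = 281.4
v^0.38 = 16500^0.38 = 40.05
g^-0.22 = 1.31^-0.22 = 0.9423
D_tc = 1.39 × 281.4 × 40.05 × 0.9423 = 14760 m
D_f = 1.37 × 14760 = 20221 m
     = 20.22 km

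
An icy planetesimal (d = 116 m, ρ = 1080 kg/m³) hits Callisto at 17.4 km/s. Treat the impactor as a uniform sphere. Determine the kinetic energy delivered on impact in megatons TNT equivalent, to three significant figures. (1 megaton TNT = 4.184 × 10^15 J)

v = 17400 m/s.
Mass m = (π/6) ρ d³ = (π/6) × 1080 × (116)³ = 8.827 × 10^8 kg
E = ½ m v² = 0.5 × 8.827 × 10^8 × (17400)² = 1.336 × 10^17 J
   = 1.336 × 10^17 / 4.184×10^15 = 31.93 Mt

E ≈ 31.9 Mt TNT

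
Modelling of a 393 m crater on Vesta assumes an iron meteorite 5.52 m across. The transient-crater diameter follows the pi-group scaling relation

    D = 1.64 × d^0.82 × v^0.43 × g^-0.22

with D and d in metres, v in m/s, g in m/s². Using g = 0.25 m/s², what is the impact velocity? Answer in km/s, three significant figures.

Rearranging for v: v = [D / (1.64 · 5.52^0.82 · 0.25^-0.22)]^(1/0.43).
5.52^0.82 = 4.059
0.25^-0.22 = 1.357
Denominator = 1.64 × 4.059 × 1.357 = 9.033
D / 9.033 = 393 / 9.033 = 43.51
v = 43.51^(1/0.43) = 43.51^2.3256 = 6467 m/s

v ≈ 6.47 km/s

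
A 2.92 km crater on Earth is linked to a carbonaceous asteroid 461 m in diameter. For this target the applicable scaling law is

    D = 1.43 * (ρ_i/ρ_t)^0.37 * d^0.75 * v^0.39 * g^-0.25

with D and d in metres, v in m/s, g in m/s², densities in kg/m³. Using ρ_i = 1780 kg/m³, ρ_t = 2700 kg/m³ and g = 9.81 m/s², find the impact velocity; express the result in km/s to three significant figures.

v ≈ 14.9 km/s

Rearranging for v: v = [D / (1.43 · (1780/2700)^0.37 · 461^0.75 · 9.81^-0.25)]^(1/0.39).
D = 2920 m.
(1780/2700)^0.37 = 0.8571
461^0.75 = 99.49
9.81^-0.25 = 0.5650
Denominator = 1.43 × 0.8571 × 99.49 × 0.5650 = 68.90
D / 68.90 = 2920 / 68.90 = 42.38
v = 42.38^(1/0.39) = 42.38^2.5641 = 14866 m/s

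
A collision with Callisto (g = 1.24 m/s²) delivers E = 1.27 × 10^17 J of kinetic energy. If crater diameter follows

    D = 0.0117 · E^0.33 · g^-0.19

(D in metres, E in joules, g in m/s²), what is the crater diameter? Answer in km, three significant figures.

E^0.33 = (1.27 × 10^17)^0.33 = 4.408 × 10^5
g^-0.19 = 1.24^-0.19 = 0.9600
D = 0.0117 × 4.408 × 10^5 × 0.9600 = 4951 m
   = 4.951 km

D ≈ 4.95 km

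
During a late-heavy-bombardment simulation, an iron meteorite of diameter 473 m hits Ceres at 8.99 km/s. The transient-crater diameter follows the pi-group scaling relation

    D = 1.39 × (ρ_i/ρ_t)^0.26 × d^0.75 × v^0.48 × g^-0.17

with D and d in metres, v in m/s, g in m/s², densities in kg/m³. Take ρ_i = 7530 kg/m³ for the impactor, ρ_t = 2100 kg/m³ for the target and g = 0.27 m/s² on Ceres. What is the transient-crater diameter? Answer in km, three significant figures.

In SI units: v = 8990 m/s.
(ρ_i/ρ_t)^0.26 = (7530/2100)^0.26 = 1.394
d^0.75 = 473^0.75 = 101.4
v^0.48 = 8990^0.48 = 79.03
g^-0.17 = 0.27^-0.17 = 1.249
D = 1.39 × 1.394 × 101.4 × 79.03 × 1.249 = 19394 m
   = 19.39 km

D ≈ 19.4 km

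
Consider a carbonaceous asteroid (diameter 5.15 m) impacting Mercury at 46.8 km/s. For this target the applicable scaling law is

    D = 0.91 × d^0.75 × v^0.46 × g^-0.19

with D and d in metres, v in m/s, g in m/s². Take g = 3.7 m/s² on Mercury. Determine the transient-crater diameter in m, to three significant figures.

D ≈ 341 m

In SI units: v = 46800 m/s.
d^0.75 = 5.15^0.75 = 3.419
v^0.46 = 46800^0.46 = 140.7
g^-0.19 = 3.7^-0.19 = 0.7799
D = 0.91 × 3.419 × 140.7 × 0.7799 = 341.4 m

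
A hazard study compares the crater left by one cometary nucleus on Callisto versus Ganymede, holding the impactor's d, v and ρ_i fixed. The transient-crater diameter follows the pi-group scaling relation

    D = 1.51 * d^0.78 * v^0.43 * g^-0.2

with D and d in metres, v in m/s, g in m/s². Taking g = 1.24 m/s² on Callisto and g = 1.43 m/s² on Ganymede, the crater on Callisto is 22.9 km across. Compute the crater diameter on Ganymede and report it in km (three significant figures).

D ≈ 22.3 km

All impactor-dependent factors cancel in the ratio, leaving D_Ganymede/D_Callisto = (g_Ganymede/g_Callisto)^-0.2.
(1.43/1.24)^-0.2 = 1.153^-0.2 = 0.9719
D_Ganymede = 0.9719 × 22.9 km = 22.3 km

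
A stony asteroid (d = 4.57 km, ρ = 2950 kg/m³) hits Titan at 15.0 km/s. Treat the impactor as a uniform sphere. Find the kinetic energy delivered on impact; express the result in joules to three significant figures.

d = 4570 m; v = 15000 m/s.
Mass m = (π/6) ρ d³ = (π/6) × 2950 × (4570)³ = 1.474 × 10^14 kg
E = ½ m v² = 0.5 × 1.474 × 10^14 × (15000)² = 1.658 × 10^22 J

E ≈ 1.66 × 10^22 J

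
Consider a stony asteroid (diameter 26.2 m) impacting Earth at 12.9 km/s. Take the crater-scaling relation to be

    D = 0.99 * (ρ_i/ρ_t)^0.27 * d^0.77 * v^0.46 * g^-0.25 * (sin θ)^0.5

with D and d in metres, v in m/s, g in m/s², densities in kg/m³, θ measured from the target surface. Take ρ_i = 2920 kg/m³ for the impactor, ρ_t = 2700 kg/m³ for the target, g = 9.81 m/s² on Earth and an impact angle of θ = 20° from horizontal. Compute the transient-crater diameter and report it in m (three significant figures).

D ≈ 321 m

In SI units: v = 12900 m/s.
(ρ_i/ρ_t)^0.27 = (2920/2700)^0.27 = 1.021
d^0.77 = 26.2^0.77 = 12.36
v^0.46 = 12900^0.46 = 77.78
g^-0.25 = 9.81^-0.25 = 0.5650
(sin 20°)^0.5 = 0.3420^0.5 = 0.5848
D = 0.99 × 1.021 × 12.36 × 77.78 × 0.5650 × 0.5848 = 321.1 m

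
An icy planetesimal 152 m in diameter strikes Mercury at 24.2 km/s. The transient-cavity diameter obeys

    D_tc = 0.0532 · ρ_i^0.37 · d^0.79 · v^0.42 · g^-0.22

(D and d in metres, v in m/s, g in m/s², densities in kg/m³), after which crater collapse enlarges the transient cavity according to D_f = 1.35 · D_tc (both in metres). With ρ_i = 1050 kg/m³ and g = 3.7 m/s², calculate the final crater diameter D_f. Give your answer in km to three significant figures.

v = 24200 m/s.
ρ_i^0.37 = 1050^0.37 = 13.12
d^0.79 = 152^0.79 = 52.92
v^0.42 = 24200^0.42 = 69.37
g^-0.22 = 3.7^-0.22 = 0.7499
D_tc = 0.0532 × 13.12 × 52.92 × 69.37 × 0.7499 = 1921 m
D_f = 1.35 × 1921 = 2593 m
     = 2.593 km

D_f ≈ 2.59 km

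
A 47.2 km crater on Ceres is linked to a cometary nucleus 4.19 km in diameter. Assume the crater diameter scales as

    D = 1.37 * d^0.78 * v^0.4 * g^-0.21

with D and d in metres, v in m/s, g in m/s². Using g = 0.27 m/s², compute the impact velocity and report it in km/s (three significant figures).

Rearranging for v: v = [D / (1.37 · 4190^0.78 · 0.27^-0.21)]^(1/0.4).
D = 47200 m.
4190^0.78 = 668.8
0.27^-0.21 = 1.316
Denominator = 1.37 × 668.8 × 1.316 = 1206
D / 1206 = 47200 / 1206 = 39.14
v = 39.14^(1/0.4) = 39.14^2.5 = 9584 m/s

v ≈ 9.58 km/s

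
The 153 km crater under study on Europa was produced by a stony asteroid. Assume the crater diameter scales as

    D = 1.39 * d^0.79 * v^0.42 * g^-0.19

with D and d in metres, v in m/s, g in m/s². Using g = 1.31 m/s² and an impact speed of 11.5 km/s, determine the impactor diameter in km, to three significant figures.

d ≈ 17.8 km

Rearranging for d: d = [D / (1.39 · 11500^0.42 · 1.31^-0.19)]^(1/0.79).
D = 153000 m.
11500^0.42 = 50.76
1.31^-0.19 = 0.9500
Denominator = 1.39 × 50.76 × 0.9500 = 67.03
D / 67.03 = 153000 / 67.03 = 2283
d = 2283^(1/0.79) = 2283^1.2658 = 17832 m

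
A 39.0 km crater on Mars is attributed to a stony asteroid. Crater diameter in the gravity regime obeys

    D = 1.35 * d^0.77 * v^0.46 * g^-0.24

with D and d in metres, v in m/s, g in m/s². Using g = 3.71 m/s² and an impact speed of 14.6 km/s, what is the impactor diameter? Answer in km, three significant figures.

Rearranging for d: d = [D / (1.35 · 14600^0.46 · 3.71^-0.24)]^(1/0.77).
D = 39000 m.
14600^0.46 = 82.34
3.71^-0.24 = 0.7300
Denominator = 1.35 × 82.34 × 0.7300 = 81.15
D / 81.15 = 39000 / 81.15 = 480.6
d = 480.6^(1/0.77) = 480.6^1.2987 = 3040 m

d ≈ 3.04 km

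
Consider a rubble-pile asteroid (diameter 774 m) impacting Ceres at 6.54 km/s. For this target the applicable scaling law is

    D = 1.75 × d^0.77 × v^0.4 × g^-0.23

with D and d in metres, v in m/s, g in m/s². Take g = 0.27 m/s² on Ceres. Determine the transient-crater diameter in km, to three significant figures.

D ≈ 13.3 km

In SI units: v = 6540 m/s.
d^0.77 = 774^0.77 = 167.6
v^0.4 = 6540^0.4 = 33.59
g^-0.23 = 0.27^-0.23 = 1.351
D = 1.75 × 167.6 × 33.59 × 1.351 = 13310 m
   = 13.31 km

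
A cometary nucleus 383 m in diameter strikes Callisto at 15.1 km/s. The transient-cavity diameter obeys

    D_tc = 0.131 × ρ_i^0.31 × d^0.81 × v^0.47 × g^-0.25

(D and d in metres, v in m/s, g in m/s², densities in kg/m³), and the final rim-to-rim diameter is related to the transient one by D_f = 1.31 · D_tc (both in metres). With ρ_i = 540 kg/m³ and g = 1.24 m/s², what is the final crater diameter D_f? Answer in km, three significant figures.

v = 15100 m/s.
ρ_i^0.31 = 540^0.31 = 7.031
d^0.81 = 383^0.81 = 123.7
v^0.47 = 15100^0.47 = 92.07
g^-0.25 = 1.24^-0.25 = 0.9476
D_tc = 0.131 × 7.031 × 123.7 × 92.07 × 0.9476 = 9940 m
D_f = 1.31 × 9940 = 13021 m
     = 13.02 km

D_f ≈ 13.0 km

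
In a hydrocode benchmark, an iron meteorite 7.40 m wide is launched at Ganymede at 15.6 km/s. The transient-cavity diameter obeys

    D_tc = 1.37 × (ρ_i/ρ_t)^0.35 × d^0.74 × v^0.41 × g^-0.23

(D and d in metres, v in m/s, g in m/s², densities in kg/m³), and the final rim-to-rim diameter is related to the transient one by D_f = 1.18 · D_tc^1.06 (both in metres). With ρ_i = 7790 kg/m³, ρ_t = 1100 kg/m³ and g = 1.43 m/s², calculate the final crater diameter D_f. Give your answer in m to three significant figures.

D_f ≈ 997 m

v = 15600 m/s.
(ρ_i/ρ_t)^0.35 = (7790/1100)^0.35 = 1.984
d^0.74 = 7.4^0.74 = 4.398
v^0.41 = 15600^0.41 = 52.38
g^-0.23 = 1.43^-0.23 = 0.9210
D_tc = 1.37 × 1.984 × 4.398 × 52.38 × 0.9210 = 576.7 m
D_f = 1.18 × (576.7)^1.06 = 996.5 m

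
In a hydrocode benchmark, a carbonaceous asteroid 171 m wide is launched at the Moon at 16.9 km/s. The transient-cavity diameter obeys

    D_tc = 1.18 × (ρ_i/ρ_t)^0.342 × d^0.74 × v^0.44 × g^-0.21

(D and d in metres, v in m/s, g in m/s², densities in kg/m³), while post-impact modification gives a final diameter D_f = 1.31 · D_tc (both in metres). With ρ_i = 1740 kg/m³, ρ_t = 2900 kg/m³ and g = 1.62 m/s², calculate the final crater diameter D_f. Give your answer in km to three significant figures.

v = 16900 m/s.
(ρ_i/ρ_t)^0.342 = (1740/2900)^0.342 = 0.8397
d^0.74 = 171^0.74 = 44.92
v^0.44 = 16900^0.44 = 72.49
g^-0.21 = 1.62^-0.21 = 0.9037
D_tc = 1.18 × 0.8397 × 44.92 × 72.49 × 0.9037 = 2916 m
D_f = 1.31 × 2916 = 3820 m
     = 3.820 km

D_f ≈ 3.82 km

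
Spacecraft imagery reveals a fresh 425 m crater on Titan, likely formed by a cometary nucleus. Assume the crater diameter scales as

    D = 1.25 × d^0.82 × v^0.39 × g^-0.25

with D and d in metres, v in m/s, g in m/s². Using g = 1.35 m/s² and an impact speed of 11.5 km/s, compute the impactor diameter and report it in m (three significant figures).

d ≈ 15.7 m

Rearranging for d: d = [D / (1.25 · 11500^0.39 · 1.35^-0.25)]^(1/0.82).
11500^0.39 = 38.34
1.35^-0.25 = 0.9277
Denominator = 1.25 × 38.34 × 0.9277 = 44.46
D / 44.46 = 425 / 44.46 = 9.559
d = 9.559^(1/0.82) = 9.559^1.2195 = 15.69 m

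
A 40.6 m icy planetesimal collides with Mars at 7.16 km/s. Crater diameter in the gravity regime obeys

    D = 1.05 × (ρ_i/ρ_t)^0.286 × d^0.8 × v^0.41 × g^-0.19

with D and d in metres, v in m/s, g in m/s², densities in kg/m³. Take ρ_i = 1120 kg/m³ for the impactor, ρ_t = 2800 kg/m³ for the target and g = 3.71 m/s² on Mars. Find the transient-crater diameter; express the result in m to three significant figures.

D ≈ 464 m

In SI units: v = 7160 m/s.
(ρ_i/ρ_t)^0.286 = (1120/2800)^0.286 = 0.7695
d^0.8 = 40.6^0.8 = 19.36
v^0.41 = 7160^0.41 = 38.06
g^-0.19 = 3.71^-0.19 = 0.7795
D = 1.05 × 0.7695 × 19.36 × 38.06 × 0.7795 = 464.1 m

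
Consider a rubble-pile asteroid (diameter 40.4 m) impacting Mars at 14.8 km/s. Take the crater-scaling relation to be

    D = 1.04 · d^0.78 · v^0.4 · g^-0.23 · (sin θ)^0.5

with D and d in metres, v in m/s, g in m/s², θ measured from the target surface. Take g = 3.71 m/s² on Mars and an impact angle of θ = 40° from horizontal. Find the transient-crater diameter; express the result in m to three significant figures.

In SI units: v = 14800 m/s.
d^0.78 = 40.4^0.78 = 17.91
v^0.4 = 14800^0.4 = 46.57
g^-0.23 = 3.71^-0.23 = 0.7397
(sin 40°)^0.5 = 0.6428^0.5 = 0.8017
D = 1.04 × 17.91 × 46.57 × 0.7397 × 0.8017 = 514.4 m

D ≈ 514 m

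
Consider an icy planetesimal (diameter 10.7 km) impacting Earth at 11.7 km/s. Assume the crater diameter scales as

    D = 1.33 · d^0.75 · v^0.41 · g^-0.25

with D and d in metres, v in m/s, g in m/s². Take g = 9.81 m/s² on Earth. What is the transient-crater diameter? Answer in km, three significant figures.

D ≈ 36.8 km

In SI units: d = 10700 m, v = 11700 m/s.
d^0.75 = 10700^0.75 = 1052
v^0.41 = 11700^0.41 = 46.55
g^-0.25 = 9.81^-0.25 = 0.5650
D = 1.33 × 1052 × 46.55 × 0.5650 = 36799 m
   = 36.80 km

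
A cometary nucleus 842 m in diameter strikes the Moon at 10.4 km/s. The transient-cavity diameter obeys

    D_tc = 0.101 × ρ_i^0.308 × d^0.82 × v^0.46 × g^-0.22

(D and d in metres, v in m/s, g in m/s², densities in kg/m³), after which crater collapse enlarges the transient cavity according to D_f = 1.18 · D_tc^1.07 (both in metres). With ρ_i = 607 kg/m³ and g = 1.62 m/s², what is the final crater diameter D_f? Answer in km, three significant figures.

D_f ≈ 26.2 km

v = 10400 m/s.
ρ_i^0.308 = 607^0.308 = 7.198
d^0.82 = 842^0.82 = 250.5
v^0.46 = 10400^0.46 = 70.44
g^-0.22 = 1.62^-0.22 = 0.8993
D_tc = 0.101 × 7.198 × 250.5 × 70.44 × 0.8993 = 11540 m
D_f = 1.18 × (11540)^1.07 = 26209 m
     = 26.21 km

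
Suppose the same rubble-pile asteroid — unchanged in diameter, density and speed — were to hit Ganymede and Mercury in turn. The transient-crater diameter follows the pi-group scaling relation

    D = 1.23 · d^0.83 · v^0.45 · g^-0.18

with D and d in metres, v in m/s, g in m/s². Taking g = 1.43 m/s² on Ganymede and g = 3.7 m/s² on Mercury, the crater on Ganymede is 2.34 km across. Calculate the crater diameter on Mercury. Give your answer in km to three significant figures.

D ≈ 1.97 km

All impactor-dependent factors cancel in the ratio, leaving D_Mercury/D_Ganymede = (g_Mercury/g_Ganymede)^-0.18.
(3.7/1.43)^-0.18 = 2.587^-0.18 = 0.8427
D_Mercury = 0.8427 × 2.34 km = 1.97 km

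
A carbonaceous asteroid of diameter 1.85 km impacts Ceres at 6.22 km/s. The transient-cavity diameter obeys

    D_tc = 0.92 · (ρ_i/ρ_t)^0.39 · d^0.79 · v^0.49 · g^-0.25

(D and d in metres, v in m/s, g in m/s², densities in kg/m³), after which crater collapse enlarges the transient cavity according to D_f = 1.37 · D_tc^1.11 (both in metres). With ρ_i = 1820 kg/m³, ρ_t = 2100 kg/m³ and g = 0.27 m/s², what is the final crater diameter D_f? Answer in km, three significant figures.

D_f ≈ 143 km

In SI: d = 1850 m, v = 6220 m/s.
(ρ_i/ρ_t)^0.39 = (1820/2100)^0.39 = 0.9457
d^0.79 = 1850^0.79 = 381.1
v^0.49 = 6220^0.49 = 72.27
g^-0.25 = 0.27^-0.25 = 1.387
D_tc = 0.92 × 0.9457 × 381.1 × 72.27 × 1.387 = 33240 m
D_f = 1.37 × (33240)^1.11 = 1.431 × 10^5 m
     = 143.1 km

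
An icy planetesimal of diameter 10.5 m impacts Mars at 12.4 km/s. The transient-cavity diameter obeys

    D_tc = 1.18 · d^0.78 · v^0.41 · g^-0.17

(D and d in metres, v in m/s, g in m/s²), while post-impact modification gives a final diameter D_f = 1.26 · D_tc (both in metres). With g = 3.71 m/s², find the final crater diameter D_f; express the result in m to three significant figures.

D_f ≈ 355 m

v = 12400 m/s.
d^0.78 = 10.5^0.78 = 6.259
v^0.41 = 12400^0.41 = 47.68
g^-0.17 = 3.71^-0.17 = 0.8002
D_tc = 1.18 × 6.259 × 47.68 × 0.8002 = 281.8 m
D_f = 1.26 × 281.8 = 355.1 m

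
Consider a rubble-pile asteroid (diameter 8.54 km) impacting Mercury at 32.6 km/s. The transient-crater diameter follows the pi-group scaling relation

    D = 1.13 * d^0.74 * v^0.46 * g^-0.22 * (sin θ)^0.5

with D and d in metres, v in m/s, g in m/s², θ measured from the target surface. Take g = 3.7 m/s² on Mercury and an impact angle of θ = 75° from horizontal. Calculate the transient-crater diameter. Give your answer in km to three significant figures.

D ≈ 80.5 km

In SI units: d = 8540 m, v = 32600 m/s.
d^0.74 = 8540^0.74 = 811.5
v^0.46 = 32600^0.46 = 119.1
g^-0.22 = 3.7^-0.22 = 0.7499
(sin 75°)^0.5 = 0.9659^0.5 = 0.9828
D = 1.13 × 811.5 × 119.1 × 0.7499 × 0.9828 = 80491 m
   = 80.49 km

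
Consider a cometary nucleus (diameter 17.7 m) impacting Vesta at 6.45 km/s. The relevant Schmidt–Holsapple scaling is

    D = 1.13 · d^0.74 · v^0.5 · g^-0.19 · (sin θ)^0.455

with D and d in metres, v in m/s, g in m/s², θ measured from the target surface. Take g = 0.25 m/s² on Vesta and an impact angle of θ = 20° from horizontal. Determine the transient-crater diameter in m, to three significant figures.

In SI units: v = 6450 m/s.
d^0.74 = 17.7^0.74 = 8.385
v^0.5 = 6450^0.5 = 80.31
g^-0.19 = 0.25^-0.19 = 1.301
(sin 20°)^0.455 = 0.3420^0.455 = 0.6137
D = 1.13 × 8.385 × 80.31 × 1.301 × 0.6137 = 607.6 m

D ≈ 608 m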